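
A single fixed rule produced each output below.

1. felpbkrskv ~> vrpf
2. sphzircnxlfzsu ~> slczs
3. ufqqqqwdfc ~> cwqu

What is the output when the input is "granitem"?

The pattern: keep one character in every 3, starting at position 1 (positions 1st, 4th, 7th, ...), then reverse the string.
"granitem" → "gne" → "eng".

eng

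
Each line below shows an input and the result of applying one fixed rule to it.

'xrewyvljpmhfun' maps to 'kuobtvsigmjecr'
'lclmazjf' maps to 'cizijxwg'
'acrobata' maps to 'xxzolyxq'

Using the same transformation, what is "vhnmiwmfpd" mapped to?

Looking at the pairs, the operation is to shift every letter 3 places backward in the alphabet (wrapping around), then move the last character to the front.
Applying both steps to "vhnmiwmfpd": "sekjftjcma", then "asekjftjcm".

asekjftjcm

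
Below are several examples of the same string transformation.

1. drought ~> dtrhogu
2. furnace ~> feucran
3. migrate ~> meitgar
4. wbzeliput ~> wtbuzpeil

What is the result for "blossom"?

bmlooss

In each case the input is transformed by: take characters alternately from the front and the back (1st, last, 2nd, 2nd-last, ...).
"blossom" → "bmlooss".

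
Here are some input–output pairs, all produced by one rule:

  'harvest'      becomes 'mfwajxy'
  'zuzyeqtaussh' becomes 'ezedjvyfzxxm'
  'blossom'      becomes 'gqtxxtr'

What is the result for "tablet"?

yfgqjy

Rule — shift every letter 5 places forward in the alphabet (wrapping around).
On "tablet" that produces "yfgqjy".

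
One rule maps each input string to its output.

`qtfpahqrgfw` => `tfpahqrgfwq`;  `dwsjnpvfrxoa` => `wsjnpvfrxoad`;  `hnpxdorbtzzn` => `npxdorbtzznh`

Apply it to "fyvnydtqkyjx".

yvnydtqkyjxf

Each output is the input with this applied: move the first character to the end.
On "fyvnydtqkyjx" that produces "yvnydtqkyjxf".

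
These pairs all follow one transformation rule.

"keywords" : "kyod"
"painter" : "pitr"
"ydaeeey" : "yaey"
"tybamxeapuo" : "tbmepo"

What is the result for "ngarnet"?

nant

The pattern: keep every other character starting from the first (positions 1st, 3rd, 5th, ...).
So "ngarnet" becomes "nant".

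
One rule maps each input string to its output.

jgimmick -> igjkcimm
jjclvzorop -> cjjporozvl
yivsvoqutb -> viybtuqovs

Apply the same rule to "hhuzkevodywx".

uhhxwydovekz

The transformation: move the first 3 characters to the end (rotate left by 3), then reverse the string.
So "hhuzkevodywx" becomes "uhhxwydovekz".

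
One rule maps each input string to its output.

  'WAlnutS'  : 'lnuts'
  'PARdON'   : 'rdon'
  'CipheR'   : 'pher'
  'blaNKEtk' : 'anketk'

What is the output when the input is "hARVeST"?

What's happening: delete the first 2 characters, then convert every letter to lowercase.
Working it through for "hARVeST": intermediate "RVeST", final "rvest".

rvest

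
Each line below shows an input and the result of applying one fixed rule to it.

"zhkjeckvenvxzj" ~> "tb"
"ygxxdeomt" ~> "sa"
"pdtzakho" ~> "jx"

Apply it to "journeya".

The transformation: shift every letter 6 places backward in the alphabet (wrapping around), then keep only the first 2 characters.
Starting from "journeya": after the first operation, "diolhysu"; after the second, "di".

di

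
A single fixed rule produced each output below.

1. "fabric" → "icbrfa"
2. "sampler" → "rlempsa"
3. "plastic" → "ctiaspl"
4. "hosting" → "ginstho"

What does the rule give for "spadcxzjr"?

In each case the input is transformed by: swap each adjacent pair of characters (1↔2, 3↔4, ...), then reverse the string.
Applying both steps to "spadcxzjr": "psdaxcjzr", then "rzjcxadsp".

rzjcxadsp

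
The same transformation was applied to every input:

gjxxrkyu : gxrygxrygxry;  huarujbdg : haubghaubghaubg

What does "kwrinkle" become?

krnlkrnlkrnl

In each case the input is transformed by: keep every other character starting from the first (positions 1st, 3rd, 5th, ...), then write the whole string 3 times in a row.
On "kwrinkle": the first step gives "krnl", and the second then gives "krnlkrnlkrnl".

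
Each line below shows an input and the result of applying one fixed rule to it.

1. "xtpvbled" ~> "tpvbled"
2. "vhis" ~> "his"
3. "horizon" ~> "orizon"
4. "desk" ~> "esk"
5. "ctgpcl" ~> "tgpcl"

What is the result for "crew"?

rew

The rule is to delete the first character.
On "crew" that produces "rew".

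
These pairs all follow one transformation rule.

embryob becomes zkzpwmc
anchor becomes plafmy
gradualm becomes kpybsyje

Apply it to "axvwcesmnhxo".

mvtuacqklfvy

Rule — swap the first and last characters, then shift every letter 2 places backward in the alphabet (wrapping around).
"axvwcesmnhxo" → "oxvwcesmnhxa" → "mvtuacqklfvy".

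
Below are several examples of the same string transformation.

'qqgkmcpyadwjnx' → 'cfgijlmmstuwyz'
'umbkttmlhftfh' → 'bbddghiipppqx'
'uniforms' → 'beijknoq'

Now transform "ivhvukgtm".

The transformation: shift every letter 4 places backward in the alphabet (wrapping around), then sort the characters into alphabetical order.
"ivhvukgtm" → "cdegipqrr".

cdegipqrr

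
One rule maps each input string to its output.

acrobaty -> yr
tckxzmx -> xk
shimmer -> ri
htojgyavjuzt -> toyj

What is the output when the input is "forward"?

dr

Each output is the input with this applied: move the last 3 characters to the front (rotate right by 3), then keep one character in every 3, starting at position 3 (positions 3rd, 6th, 9th, ...).
For "forward", step one produces "ardforw"; step two turns that into "dr".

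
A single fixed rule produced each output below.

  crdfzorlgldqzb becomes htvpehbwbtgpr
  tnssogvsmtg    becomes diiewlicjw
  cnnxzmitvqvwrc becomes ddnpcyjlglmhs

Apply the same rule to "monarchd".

The pattern: shift every letter 10 places backward in the alphabet (wrapping around), then delete the first character.
On "monarchd": the first step gives "cedqhsxt", and the second then gives "edqhsxt".

edqhsxt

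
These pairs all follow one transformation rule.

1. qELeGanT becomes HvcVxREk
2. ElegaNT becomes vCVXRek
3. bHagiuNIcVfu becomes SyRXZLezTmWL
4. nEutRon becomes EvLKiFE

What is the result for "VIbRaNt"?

mzSiReK

The transformation: flip the case of every letter, then shift every letter 9 places backward in the alphabet (wrapping around).
Applying both steps to "VIbRaNt": "viBrAnT", then "mzSiReK".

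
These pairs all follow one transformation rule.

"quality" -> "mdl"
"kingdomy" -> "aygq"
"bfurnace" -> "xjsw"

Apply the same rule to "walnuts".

sfl

Each output is the input with this applied: keep every other character starting from the second (positions 2nd, 4th, 6th, ...), then shift every letter 8 places backward in the alphabet (wrapping around).
Starting from "walnuts": after the first operation, "ant"; after the second, "sfl".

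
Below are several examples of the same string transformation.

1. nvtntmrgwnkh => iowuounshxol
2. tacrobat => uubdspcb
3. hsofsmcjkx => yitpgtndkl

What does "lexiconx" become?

ymfyjdpo

The rule is to shift every letter 1 place forward in the alphabet (wrapping around), then move the last character to the front.
Working it through for "lexiconx": intermediate "mfyjdpoy", final "ymfyjdpo".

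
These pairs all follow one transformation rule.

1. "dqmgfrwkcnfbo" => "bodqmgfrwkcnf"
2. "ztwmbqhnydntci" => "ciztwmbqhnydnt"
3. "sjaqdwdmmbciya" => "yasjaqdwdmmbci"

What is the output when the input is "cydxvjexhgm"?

The rule is to move the last 2 characters to the front (rotate right by 2).
"cydxvjexhgm" → "gmcydxvjexh".

gmcydxvjexh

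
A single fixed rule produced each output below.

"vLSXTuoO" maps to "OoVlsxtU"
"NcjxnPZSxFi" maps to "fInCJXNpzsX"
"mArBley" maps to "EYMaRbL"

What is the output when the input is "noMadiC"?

IcNOmAD

In each case the input is transformed by: move the last 2 characters to the front (rotate right by 2), then flip the case of every letter.
Working it through for "noMadiC": intermediate "iCnoMad", final "IcNOmAD".
(Check on "NcjxnPZSxFi": → "FiNcjxnPZSx" → "fInCJXNpzsX" ✓)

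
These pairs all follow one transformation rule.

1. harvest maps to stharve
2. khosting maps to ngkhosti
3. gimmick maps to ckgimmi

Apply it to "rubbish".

The pattern: move the last 2 characters to the front (rotate right by 2).
Doing the same to "rubbish": "shrubbi".

shrubbi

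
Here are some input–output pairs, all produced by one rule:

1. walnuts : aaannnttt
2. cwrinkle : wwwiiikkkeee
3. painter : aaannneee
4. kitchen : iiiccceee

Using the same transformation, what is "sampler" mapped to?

aaapppeee

Looking at the pairs, the operation is to keep every other character starting from the second (positions 2nd, 4th, 6th, ...), then repeat every character 3 times.
Applying that to "sampler" gives "aaapppeee".
(Check on "kitchen": → "ice" → "iiiccceee" ✓)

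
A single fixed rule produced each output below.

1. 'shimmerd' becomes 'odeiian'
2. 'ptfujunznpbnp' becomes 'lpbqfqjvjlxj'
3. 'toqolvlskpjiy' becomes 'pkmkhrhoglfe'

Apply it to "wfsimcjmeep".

sboeiyfiaa

The transformation: shift every letter 4 places backward in the alphabet (wrapping around), then delete the last character.
"wfsimcjmeep" → "sboeiyfiaal" → "sboeiyfiaa".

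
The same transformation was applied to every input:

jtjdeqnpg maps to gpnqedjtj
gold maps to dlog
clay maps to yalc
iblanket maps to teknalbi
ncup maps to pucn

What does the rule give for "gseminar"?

Each output is the input with this applied: reverse the string.
Doing the same to "gseminar": "ranimesg".

ranimesg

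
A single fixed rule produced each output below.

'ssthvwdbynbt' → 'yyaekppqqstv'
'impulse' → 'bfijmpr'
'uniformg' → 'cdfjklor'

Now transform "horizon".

efkllow

Each output is the input with this applied: sort the characters into alphabetical order, then shift every letter 3 places backward in the alphabet (wrapping around).
On "horizon" that produces "efkllow".
(Check on "ssthvwdbynbt": → "bbdhnssttvwy" → "yyaekppqqstv" ✓)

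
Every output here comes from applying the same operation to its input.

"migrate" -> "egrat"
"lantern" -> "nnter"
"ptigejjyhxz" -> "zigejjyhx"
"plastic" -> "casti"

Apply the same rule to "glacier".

The transformation: delete the first 2 characters, then move the last character to the front.
For "glacier", step one produces "acier"; step two turns that into "racie".

racie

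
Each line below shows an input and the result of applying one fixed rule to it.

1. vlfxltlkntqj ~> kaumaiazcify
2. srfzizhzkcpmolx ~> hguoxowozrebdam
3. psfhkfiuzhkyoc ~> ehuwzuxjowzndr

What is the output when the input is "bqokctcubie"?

qfdzrirjqxt

What's happening: shift every letter 11 places backward in the alphabet (wrapping around).
Applying that to "bqokctcubie" gives "qfdzrirjqxt".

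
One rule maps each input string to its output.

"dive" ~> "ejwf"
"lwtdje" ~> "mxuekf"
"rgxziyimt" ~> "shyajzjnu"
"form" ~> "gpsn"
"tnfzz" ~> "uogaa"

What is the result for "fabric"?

Rule — shift every letter 1 place forward in the alphabet (wrapping around).
For "fabric" the result is "gbcsjd".

gbcsjd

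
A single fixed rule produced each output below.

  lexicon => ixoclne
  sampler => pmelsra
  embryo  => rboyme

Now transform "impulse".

upsliem

The pattern: move the first 2 characters to the end (rotate left by 2), then swap each adjacent pair of characters (1↔2, 3↔4, ...).
Applying both steps to "impulse": "pulseim", then "upsliem".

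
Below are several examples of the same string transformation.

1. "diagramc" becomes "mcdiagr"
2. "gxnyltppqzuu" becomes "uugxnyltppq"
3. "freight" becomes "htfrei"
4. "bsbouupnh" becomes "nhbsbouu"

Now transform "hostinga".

Looking at the pairs, the operation is to move the last 3 characters to the front (rotate right by 3), then delete the first character.
For "hostinga" the result is "gahosti".
(Check on "bsbouupnh": → "pnhbsbouu" → "nhbsbouu" ✓)

gahosti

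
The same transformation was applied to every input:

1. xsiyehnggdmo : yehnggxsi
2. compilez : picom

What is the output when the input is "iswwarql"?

The pattern: delete the last 3 characters, then move the first 3 characters to the end (rotate left by 3).
On "iswwarql": the first step gives "iswwa", and the second then gives "waisw".

waisw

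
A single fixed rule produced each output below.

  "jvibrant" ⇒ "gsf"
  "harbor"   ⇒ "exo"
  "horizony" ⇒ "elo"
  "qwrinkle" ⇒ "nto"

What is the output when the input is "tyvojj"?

In each case the input is transformed by: shift every letter 3 places backward in the alphabet (wrapping around), then keep only the first 3 characters.
So "tyvojj" becomes "qvs".
(Check on "harbor": → "exoylo" → "exo" ✓)

qvs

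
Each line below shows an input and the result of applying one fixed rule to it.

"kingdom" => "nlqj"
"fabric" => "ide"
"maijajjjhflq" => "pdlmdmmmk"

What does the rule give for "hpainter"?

Each output is the input with this applied: delete the last 3 characters, then shift every letter 3 places forward in the alphabet (wrapping around).
On "hpainter" that produces "ksdlq".

ksdlq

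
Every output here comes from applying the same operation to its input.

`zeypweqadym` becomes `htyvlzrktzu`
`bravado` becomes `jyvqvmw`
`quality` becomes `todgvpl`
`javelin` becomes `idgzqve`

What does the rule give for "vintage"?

zbvoidq

The rule is to reverse the string, then shift every letter 5 places backward in the alphabet (wrapping around).
Applying both steps to "vintage": "egatniv", then "zbvoidq".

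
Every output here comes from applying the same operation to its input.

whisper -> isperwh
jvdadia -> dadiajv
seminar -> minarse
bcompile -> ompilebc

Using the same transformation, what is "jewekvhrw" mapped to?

The transformation: move the first 2 characters to the end (rotate left by 2).
Applying that to "jewekvhrw" gives "wekvhrwje".

wekvhrwje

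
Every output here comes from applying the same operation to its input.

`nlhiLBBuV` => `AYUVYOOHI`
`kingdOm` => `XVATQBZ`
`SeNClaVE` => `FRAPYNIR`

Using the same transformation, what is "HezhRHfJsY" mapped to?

URMUEUSWFL

The pattern: shift every letter 13 places forward in the alphabet (wrapping around) — i.e. ROT13, then convert every letter to uppercase.
"HezhRHfJsY" → "UrmuEUsWfL" → "URMUEUSWFL".
(Check on "kingdOm": → "xvatqBz" → "XVATQBZ" ✓)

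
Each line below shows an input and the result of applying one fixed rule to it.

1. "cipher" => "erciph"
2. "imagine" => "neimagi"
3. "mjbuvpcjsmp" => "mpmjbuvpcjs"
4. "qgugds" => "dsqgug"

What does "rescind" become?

The pattern: move the last 2 characters to the front (rotate right by 2).
Applying that to "rescind" gives "ndresci".

ndresci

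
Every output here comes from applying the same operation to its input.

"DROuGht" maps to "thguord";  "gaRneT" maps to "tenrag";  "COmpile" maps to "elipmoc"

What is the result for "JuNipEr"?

Each output is the input with this applied: reverse the string, then convert every letter to lowercase.
Starting from "JuNipEr": after the first operation, "rEpiNuJ"; after the second, "repinuj".

repinuj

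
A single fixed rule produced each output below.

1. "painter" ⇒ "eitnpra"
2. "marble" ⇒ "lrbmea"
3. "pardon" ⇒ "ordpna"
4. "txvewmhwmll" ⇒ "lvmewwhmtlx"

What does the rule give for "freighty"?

tehigfyr

The transformation: take characters alternately from the front and the back (1st, last, 2nd, 2nd-last, ...), then move the first 3 characters to the end (rotate left by 3).
On "freighty": the first step gives "fyrtehig", and the second then gives "tehigfyr".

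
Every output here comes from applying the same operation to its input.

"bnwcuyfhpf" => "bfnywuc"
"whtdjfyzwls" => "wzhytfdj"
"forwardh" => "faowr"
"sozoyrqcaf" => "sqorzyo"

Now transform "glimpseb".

gplmi

Each output is the input with this applied: delete the last 3 characters, then take characters alternately from the front and the back (1st, last, 2nd, 2nd-last, ...).
Doing the same to "glimpseb": "gplmi".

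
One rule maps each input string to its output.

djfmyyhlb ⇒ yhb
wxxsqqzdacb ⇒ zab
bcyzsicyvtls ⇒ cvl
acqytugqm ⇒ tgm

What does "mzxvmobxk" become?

The rule is to keep every other character starting from the first (positions 1st, 3rd, 5th, ...), then keep only the last 3 characters.
"mzxvmobxk" → "mxmbk" → "mbk".

mbk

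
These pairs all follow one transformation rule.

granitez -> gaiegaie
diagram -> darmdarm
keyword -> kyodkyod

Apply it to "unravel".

Each output is the input with this applied: keep every other character starting from the first (positions 1st, 3rd, 5th, ...), then write the whole string twice.
Working it through for "unravel": intermediate "urvl", final "urvlurvl".
(Check on "keyword": → "kyod" → "kyodkyod" ✓)

urvlurvl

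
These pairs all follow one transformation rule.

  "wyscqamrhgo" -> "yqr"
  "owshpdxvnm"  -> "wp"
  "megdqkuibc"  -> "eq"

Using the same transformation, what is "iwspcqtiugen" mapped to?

wci

In each case the input is transformed by: delete the last 3 characters, then keep one character in every 3, starting at position 2 (positions 2nd, 5th, 8th, ...).
On "iwspcqtiugen": the first step gives "iwspcqtiu", and the second then gives "wci".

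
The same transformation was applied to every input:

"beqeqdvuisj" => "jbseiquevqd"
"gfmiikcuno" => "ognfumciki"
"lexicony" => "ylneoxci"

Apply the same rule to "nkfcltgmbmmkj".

Rule — reverse the string, then take characters alternately from the front and the back (1st, last, 2nd, 2nd-last, ...).
Working it through for "nkfcltgmbmmkj": intermediate "jkmmbmgtlcfkn", final "jnkkmfmcblmtg".
(Check on "gfmiikcuno": → "onuckiimfg" → "ognfumciki" ✓)

jnkkmfmcblmtg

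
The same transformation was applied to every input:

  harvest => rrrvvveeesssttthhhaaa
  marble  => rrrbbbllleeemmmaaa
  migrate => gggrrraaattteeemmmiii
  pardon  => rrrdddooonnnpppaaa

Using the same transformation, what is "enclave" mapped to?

The rule is to move the first 2 characters to the end (rotate left by 2), then repeat every character 3 times.
Working it through for "enclave": intermediate "claveen", final "ccclllaaavvveeeeeennn".

ccclllaaavvveeeeeennn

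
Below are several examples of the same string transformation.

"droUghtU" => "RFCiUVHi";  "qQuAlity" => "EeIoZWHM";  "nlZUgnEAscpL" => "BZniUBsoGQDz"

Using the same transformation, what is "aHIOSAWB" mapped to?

Ovwcgokp

Each output is the input with this applied: shift every letter 12 places backward in the alphabet (wrapping around), then flip the case of every letter.
For "aHIOSAWB", step one produces "oVWCGOKP"; step two turns that into "Ovwcgokp".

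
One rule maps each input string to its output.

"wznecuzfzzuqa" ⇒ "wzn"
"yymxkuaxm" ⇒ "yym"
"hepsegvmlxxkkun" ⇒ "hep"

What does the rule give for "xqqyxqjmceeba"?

xqq

The transformation: keep only the first 3 characters.
Doing the same to "xqqyxqjmceeba": "xqq".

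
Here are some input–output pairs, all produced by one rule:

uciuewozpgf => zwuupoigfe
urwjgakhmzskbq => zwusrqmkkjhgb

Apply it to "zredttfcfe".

Each output is the input with this applied: sort the characters into reverse alphabetical order, then delete the last character.
Working it through for "zredttfcfe": intermediate "zttrffeedc", final "zttrffeed".
(Check on "urwjgakhmzskbq": → "zwusrqmkkjhgba" → "zwusrqmkkjhgb" ✓)

zttrffeed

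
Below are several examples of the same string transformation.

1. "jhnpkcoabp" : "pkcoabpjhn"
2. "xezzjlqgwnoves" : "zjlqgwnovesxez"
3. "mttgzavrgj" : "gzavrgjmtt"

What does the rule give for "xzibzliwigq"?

The rule is to move the first 3 characters to the end (rotate left by 3).
Doing the same to "xzibzliwigq": "bzliwigqxzi".

bzliwigqxzi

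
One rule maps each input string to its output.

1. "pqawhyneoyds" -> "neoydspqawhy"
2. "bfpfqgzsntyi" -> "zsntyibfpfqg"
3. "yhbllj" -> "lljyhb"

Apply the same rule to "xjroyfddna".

fddnaxjroy

Each output is the input with this applied: swap the front and back halves of the string.
For "xjroyfddna" the result is "fddnaxjroy".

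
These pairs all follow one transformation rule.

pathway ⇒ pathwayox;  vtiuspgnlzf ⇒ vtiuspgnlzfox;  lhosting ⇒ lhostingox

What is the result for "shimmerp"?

shimmerpox

The pattern: append "ox".
Doing the same to "shimmerp": "shimmerpox".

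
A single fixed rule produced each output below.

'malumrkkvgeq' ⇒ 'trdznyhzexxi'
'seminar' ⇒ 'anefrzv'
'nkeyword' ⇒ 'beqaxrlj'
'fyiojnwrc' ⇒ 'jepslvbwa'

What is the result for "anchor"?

ubenap

Each output is the input with this applied: shift every letter 13 places forward in the alphabet (wrapping around) — i.e. ROT13, then move the last 3 characters to the front (rotate right by 3).
"anchor" → "napube" → "ubenap".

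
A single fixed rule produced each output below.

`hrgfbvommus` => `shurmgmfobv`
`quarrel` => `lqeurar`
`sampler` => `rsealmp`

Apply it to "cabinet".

Each output is the input with this applied: take characters alternately from the front and the back (1st, last, 2nd, 2nd-last, ...), then swap each adjacent pair of characters (1↔2, 3↔4, ...).
Starting from "cabinet": after the first operation, "ctaebni"; after the second, "tceanbi".

tceanbi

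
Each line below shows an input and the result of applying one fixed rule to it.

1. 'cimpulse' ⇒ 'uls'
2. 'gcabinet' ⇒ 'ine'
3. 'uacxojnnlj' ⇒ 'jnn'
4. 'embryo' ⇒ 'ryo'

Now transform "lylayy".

The pattern: swap the front and back halves of the string, then keep only the first 3 characters.
Applying both steps to "lylayy": "ayylyl", then "ayy".

ayy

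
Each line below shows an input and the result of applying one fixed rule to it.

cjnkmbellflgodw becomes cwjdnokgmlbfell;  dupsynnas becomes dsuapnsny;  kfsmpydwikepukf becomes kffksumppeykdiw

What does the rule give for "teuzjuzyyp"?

tpeyuyzzju

What's happening: take characters alternately from the front and the back (1st, last, 2nd, 2nd-last, ...).
"teuzjuzyyp" → "tpeyuyzzju".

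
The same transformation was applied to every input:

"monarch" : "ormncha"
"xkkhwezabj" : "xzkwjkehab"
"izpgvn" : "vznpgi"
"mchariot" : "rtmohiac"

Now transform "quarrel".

ruqrela

Looking at the pairs, the operation is to sort the characters into reverse alphabetical order, then swap each adjacent pair of characters (1↔2, 3↔4, ...).
Working it through for "quarrel": intermediate "urrqlea", final "ruqrela".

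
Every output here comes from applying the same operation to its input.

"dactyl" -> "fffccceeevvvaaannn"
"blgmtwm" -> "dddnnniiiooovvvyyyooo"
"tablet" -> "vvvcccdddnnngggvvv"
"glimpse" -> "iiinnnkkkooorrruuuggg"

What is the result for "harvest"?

jjjccctttxxxggguuuvvv

What's happening: repeat every character 3 times, then shift every letter 2 places forward in the alphabet (wrapping around).
Applying both steps to "harvest": "hhhaaarrrvvveeesssttt", then "jjjccctttxxxggguuuvvv".
(Check on "tablet": → "tttaaabbbllleeettt" → "vvvcccdddnnngggvvv" ✓)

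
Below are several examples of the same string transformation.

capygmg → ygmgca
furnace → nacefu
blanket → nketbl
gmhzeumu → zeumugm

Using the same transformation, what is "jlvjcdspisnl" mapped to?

jcdspisnljl

In each case the input is transformed by: move the first 2 characters to the end (rotate left by 2), then delete the first character.
On "jlvjcdspisnl": the first step gives "vjcdspisnljl", and the second then gives "jcdspisnljl".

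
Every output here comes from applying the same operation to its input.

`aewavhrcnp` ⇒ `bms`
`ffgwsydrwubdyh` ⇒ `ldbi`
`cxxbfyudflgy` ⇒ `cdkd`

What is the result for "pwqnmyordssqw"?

The pattern: keep one character in every 3, starting at position 3 (positions 3rd, 6th, 9th, ...), then shift every letter 5 places forward in the alphabet (wrapping around).
Working it through for "pwqnmyordssqw": intermediate "qydq", final "vdiv".

vdiv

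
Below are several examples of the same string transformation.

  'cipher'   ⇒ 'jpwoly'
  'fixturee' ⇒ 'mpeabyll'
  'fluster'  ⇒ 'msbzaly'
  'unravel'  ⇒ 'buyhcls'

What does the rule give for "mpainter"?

twhpualy

Rule — shift every letter 7 places forward in the alphabet (wrapping around).
For "mpainter" the result is "twhpualy".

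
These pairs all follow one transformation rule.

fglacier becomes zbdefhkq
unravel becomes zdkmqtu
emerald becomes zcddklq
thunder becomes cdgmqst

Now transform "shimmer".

The transformation: sort the characters into alphabetical order, then shift every letter 1 place backward in the alphabet (wrapping around).
So "shimmer" becomes "dghllqr".

dghllqr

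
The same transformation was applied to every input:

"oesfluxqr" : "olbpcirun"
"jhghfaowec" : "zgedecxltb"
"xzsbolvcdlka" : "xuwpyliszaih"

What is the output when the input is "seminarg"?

Looking at the pairs, the operation is to shift every letter 3 places backward in the alphabet (wrapping around), then move the last character to the front.
On "seminarg": the first step gives "pbjfkxod", and the second then gives "dpbjfkxo".

dpbjfkxo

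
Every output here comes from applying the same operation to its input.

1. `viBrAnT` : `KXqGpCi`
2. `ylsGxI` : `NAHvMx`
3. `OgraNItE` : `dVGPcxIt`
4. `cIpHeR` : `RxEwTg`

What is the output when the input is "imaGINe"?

XBPvxcT

In each case the input is transformed by: flip the case of every letter, then shift every letter 11 places backward in the alphabet (wrapping around).
On "imaGINe" that produces "XBPvxcT".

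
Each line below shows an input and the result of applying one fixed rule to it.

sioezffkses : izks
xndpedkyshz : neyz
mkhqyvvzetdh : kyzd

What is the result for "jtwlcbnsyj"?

Looking at the pairs, the operation is to keep one character in every 3, starting at position 2 (positions 2nd, 5th, 8th, ...).
Doing the same to "jtwlcbnsyj": "tcs".

tcs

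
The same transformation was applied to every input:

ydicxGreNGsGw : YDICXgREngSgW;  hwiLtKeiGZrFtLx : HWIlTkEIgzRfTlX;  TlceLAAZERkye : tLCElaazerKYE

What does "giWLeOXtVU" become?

The transformation: flip the case of every letter.
For "giWLeOXtVU" the result is "GIwlEoxTvu".

GIwlEoxTvu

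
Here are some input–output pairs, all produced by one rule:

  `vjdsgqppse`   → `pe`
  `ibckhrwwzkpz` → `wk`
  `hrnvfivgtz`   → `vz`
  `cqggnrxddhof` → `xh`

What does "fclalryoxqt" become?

What's happening: keep one character in every 3, starting at position 1 (positions 1st, 4th, 7th, ...), then delete the first 2 characters.
On "fclalryoxqt" that produces "yq".

yq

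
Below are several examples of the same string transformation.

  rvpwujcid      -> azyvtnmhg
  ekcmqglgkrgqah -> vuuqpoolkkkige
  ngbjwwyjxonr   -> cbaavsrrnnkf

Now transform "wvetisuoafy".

cazyxwsmjie

The pattern: sort the characters into reverse alphabetical order, then shift every letter 4 places forward in the alphabet (wrapping around).
Starting from "wvetisuoafy": after the first operation, "ywvutsoifea"; after the second, "cazyxwsmjie".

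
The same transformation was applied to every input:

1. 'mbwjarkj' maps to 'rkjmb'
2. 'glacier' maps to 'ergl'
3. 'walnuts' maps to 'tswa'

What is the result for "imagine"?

In each case the input is transformed by: move the first 2 characters to the end (rotate left by 2), then delete the first 3 characters.
"imagine" → "agineim" → "neim".
(Check on "glacier": → "aciergl" → "ergl" ✓)

neim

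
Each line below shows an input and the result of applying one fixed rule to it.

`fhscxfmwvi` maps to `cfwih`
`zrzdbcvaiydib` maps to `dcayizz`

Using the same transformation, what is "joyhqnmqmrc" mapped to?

hnqrjy

Each output is the input with this applied: move the first 3 characters to the end (rotate left by 3), then keep every other character starting from the first (positions 1st, 3rd, 5th, ...).
So "joyhqnmqmrc" becomes "hnqrjy".
(Check on "zrzdbcvaiydib": → "dbcvaiydibzrz" → "dcayizz" ✓)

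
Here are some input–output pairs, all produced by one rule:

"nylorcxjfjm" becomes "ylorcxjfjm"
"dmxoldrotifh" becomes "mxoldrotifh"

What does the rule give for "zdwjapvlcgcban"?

Each output is the input with this applied: delete the first character.
For "zdwjapvlcgcban" the result is "dwjapvlcgcban".

dwjapvlcgcban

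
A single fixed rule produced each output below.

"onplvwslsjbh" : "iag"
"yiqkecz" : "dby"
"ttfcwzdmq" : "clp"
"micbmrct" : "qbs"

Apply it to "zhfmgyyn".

xxm

Each output is the input with this applied: shift every letter 1 place backward in the alphabet (wrapping around), then keep only the last 3 characters.
"zhfmgyyn" → "ygelfxxm" → "xxm".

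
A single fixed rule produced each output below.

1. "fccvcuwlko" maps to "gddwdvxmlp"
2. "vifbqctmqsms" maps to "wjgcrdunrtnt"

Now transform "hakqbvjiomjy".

The rule is to shift every letter 1 place forward in the alphabet (wrapping around).
Applying that to "hakqbvjiomjy" gives "iblrcwkjpnkz".

iblrcwkjpnkz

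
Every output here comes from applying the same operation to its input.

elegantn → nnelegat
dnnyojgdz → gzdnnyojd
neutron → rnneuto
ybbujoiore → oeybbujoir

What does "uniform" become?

omunifr

The rule is to move the last 2 characters to the front (rotate right by 2), then swap the first and last characters.
On "uniform" that produces "omunifr".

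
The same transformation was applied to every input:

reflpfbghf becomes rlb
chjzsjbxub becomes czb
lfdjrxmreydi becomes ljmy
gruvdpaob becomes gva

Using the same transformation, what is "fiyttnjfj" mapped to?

Looking at the pairs, the operation is to delete the last 2 characters, then keep one character in every 3, starting at position 1 (positions 1st, 4th, 7th, ...).
Working it through for "fiyttnjfj": intermediate "fiyttnj", final "ftj".

ftj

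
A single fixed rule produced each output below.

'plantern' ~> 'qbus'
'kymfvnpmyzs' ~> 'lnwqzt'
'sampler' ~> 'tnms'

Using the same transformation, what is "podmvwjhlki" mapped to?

qewkmj

Each output is the input with this applied: shift every letter 1 place forward in the alphabet (wrapping around), then keep every other character starting from the first (positions 1st, 3rd, 5th, ...).
For "podmvwjhlki" the result is "qewkmj".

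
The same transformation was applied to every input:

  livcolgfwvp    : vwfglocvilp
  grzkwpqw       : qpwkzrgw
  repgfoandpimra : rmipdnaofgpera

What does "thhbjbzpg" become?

pzbjbhhtg

In each case the input is transformed by: move the last character to the front, then reverse the string.
For "thhbjbzpg" the result is "pzbjbhhtg".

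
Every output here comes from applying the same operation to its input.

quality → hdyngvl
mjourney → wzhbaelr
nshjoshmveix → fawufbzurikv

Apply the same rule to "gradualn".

etqnnhay

In each case the input is transformed by: shift every letter 13 places forward in the alphabet (wrapping around) — i.e. ROT13, then swap each adjacent pair of characters (1↔2, 3↔4, ...).
Starting from "gradualn": after the first operation, "tenqhnya"; after the second, "etqnnhay".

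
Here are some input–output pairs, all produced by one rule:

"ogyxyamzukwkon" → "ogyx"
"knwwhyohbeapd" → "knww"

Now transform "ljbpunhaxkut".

ljbp

The pattern: keep only the first 4 characters.
"ljbpunhaxkut" → "ljbp".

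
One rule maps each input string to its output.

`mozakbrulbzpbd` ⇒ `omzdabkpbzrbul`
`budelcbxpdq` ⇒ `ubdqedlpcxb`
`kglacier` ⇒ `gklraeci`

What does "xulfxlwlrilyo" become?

Rule — move the first character to the end, then take characters alternately from the front and the back (1st, last, 2nd, 2nd-last, ...).
"xulfxlwlrilyo" → "ulfxlwlrilyox" → "uxlofyxlliwrl".

uxlofyxlliwrl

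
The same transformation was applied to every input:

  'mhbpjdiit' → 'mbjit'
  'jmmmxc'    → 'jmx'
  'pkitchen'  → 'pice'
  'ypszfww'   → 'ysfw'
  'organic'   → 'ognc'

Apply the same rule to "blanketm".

bakt

Looking at the pairs, the operation is to keep every other character starting from the first (positions 1st, 3rd, 5th, ...).
"blanketm" → "bakt".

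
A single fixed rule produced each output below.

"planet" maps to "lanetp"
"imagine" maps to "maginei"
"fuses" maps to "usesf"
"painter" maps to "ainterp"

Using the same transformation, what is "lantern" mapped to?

The transformation: move the first character to the end.
So "lantern" becomes "anternl".

anternl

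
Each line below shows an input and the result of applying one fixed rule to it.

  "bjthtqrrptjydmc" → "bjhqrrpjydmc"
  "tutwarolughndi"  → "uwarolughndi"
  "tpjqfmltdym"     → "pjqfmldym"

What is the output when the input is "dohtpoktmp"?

The transformation: remove every "t".
"dohtpoktmp" → "dohpokmp".

dohpokmp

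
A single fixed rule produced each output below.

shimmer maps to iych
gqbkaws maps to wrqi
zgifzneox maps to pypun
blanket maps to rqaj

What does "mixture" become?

The pattern: shift every letter 10 places backward in the alphabet (wrapping around), then keep every other character starting from the first (positions 1st, 3rd, 5th, ...).
Doing the same to "mixture": "cnku".

cnku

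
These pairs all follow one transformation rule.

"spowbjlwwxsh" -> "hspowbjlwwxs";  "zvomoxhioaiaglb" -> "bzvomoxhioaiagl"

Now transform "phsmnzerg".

gphsmnzer

Rule — move the last character to the front.
For "phsmnzerg" the result is "gphsmnzer".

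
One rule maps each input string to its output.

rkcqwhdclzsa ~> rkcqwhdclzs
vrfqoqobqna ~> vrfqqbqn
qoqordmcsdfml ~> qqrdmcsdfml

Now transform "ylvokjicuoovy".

ylvkjcvy

Rule — remove every vowel.
So "ylvokjicuoovy" becomes "ylvkjcvy".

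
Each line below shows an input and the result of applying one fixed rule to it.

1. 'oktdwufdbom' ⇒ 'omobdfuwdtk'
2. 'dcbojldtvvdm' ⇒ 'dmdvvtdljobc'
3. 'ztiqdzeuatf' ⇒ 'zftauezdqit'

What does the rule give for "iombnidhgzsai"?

In each case the input is transformed by: move the first character to the end, then reverse the string.
Doing the same to "iombnidhgzsai": "iiaszghdinbmo".

iiaszghdinbmo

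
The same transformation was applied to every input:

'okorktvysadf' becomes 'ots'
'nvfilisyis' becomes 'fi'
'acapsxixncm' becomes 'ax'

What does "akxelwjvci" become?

xw

Each output is the input with this applied: delete the last 3 characters, then keep one character in every 3, starting at position 3 (positions 3rd, 6th, 9th, ...).
Working it through for "akxelwjvci": intermediate "akxelwj", final "xw".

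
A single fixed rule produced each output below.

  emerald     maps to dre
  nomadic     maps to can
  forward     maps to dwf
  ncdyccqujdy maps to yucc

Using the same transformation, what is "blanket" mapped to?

tnb

In each case the input is transformed by: reverse the string, then keep one character in every 3, starting at position 1 (positions 1st, 4th, 7th, ...).
For "blanket", step one produces "teknalb"; step two turns that into "tnb".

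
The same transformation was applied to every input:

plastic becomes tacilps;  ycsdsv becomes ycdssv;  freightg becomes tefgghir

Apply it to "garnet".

In each case the input is transformed by: sort the characters into alphabetical order, then move the last character to the front.
Starting from "garnet": after the first operation, "aegnrt"; after the second, "taegnr".

taegnr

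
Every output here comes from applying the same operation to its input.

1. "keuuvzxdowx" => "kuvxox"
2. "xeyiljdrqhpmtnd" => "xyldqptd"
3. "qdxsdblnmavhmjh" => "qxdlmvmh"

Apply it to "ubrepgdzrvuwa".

Looking at the pairs, the operation is to keep every other character starting from the first (positions 1st, 3rd, 5th, ...).
Applying that to "ubrepgdzrvuwa" gives "urpdrua".

urpdrua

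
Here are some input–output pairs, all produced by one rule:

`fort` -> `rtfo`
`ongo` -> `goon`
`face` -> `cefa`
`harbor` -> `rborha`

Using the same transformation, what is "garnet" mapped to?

rnetga

The rule is to move the first 2 characters to the end (rotate left by 2).
"garnet" → "rnetga".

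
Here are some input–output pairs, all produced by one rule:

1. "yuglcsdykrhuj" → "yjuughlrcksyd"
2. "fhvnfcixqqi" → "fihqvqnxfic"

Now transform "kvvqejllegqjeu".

Each output is the input with this applied: take characters alternately from the front and the back (1st, last, 2nd, 2nd-last, ...).
Applying that to "kvvqejllegqjeu" gives "kuvevjqqegjell".

kuvevjqqegjell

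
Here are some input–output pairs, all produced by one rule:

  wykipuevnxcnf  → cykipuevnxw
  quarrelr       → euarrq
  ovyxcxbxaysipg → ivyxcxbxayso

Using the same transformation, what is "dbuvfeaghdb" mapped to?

Rule — delete the last 2 characters, then swap the first and last characters.
"dbuvfeaghdb" → "hbuvfeagd".
(Check on "wykipuevnxcnf": → "wykipuevnxc" → "cykipuevnxw" ✓)

hbuvfeagd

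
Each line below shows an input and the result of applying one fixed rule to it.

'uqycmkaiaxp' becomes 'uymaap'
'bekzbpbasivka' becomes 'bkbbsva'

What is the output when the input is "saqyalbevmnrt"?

sqabvnt

The pattern: keep every other character starting from the first (positions 1st, 3rd, 5th, ...).
"saqyalbevmnrt" → "sqabvnt".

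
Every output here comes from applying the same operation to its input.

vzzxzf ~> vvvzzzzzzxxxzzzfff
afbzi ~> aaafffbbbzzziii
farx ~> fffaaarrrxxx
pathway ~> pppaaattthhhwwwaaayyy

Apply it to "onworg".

Rule — repeat every character 3 times.
Applying that to "onworg" gives "ooonnnwwwooorrrggg".

ooonnnwwwooorrrggg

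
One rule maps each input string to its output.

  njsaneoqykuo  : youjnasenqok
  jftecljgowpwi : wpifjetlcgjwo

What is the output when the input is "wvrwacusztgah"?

Rule — swap each adjacent pair of characters (1↔2, 3↔4, ...), then move the last 3 characters to the front (rotate right by 3).
For "wvrwacusztgah", step one produces "vwwrcasutzagh"; step two turns that into "aghvwwrcasutz".

aghvwwrcasutz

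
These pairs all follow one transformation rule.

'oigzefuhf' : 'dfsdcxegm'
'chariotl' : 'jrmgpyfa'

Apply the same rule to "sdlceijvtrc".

What's happening: reverse the string, then shift every letter 2 places backward in the alphabet (wrapping around).
"sdlceijvtrc" → "crtvjieclds" → "aprthgcajbq".

aprthgcajbq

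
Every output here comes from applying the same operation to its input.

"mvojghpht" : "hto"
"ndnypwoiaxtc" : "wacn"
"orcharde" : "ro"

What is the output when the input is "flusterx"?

ef

The pattern: move the first 3 characters to the end (rotate left by 3), then keep one character in every 3, starting at position 3 (positions 3rd, 6th, 9th, ...).
For "flusterx" the result is "ef".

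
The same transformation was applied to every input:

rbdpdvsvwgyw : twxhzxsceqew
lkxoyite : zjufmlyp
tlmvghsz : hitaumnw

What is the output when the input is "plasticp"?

Rule — swap the front and back halves of the string, then shift every letter 1 place forward in the alphabet (wrapping around).
"plasticp" → "ticpplas" → "ujdqqmbt".

ujdqqmbt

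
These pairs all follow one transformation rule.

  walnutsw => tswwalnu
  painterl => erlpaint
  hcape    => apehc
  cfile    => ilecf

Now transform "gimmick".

What's happening: move the last 3 characters to the front (rotate right by 3).
So "gimmick" becomes "ickgimm".

ickgimm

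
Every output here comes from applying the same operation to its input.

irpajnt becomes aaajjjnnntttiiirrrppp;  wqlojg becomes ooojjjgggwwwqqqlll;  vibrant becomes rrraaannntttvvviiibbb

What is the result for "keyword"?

Each output is the input with this applied: move the first 3 characters to the end (rotate left by 3), then repeat every character 3 times.
For "keyword", step one produces "wordkey"; step two turns that into "wwwooorrrdddkkkeeeyyy".

wwwooorrrdddkkkeeeyyy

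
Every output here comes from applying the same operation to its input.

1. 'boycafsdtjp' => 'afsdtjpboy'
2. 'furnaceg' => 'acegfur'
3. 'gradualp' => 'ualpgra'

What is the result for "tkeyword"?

wordtke

Rule — move the first 3 characters to the end (rotate left by 3), then delete the first character.
Working it through for "tkeyword": intermediate "ywordtke", final "wordtke".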